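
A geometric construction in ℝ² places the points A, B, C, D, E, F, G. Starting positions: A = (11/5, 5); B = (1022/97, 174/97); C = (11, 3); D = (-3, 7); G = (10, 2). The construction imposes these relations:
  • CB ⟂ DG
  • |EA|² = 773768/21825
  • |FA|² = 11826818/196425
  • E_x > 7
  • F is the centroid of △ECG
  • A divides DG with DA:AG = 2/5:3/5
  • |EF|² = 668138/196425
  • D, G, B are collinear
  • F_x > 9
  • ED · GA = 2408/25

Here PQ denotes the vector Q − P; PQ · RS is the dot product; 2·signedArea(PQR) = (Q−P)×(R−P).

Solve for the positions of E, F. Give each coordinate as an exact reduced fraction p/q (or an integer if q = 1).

1. E_x = 11287/1455  [line 39/5·x + -3·y + -1298/25 = 0 ∩ |EA|² = 773768/21825]
2. E_y = 833/291  [line 39/5·x + -3·y + -1298/25 = 0 ∩ |EA|² = 773768/21825]
   → E = (11287/1455, 833/291)
3. F_x = 41842/4365  [F is the centroid of △ECG]
4. F_y = 2288/873  [F is the centroid of △ECG]
   → F = (41842/4365, 2288/873)

E = (11287/1455, 833/291)
F = (41842/4365, 2288/873)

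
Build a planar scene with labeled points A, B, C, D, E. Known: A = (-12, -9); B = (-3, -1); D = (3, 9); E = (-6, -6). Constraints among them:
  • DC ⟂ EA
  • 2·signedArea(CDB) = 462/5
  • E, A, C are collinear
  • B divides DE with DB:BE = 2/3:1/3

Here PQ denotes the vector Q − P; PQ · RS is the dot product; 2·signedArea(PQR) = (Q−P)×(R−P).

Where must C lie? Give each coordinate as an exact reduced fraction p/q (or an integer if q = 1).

1. C_x = 36/5  [E, A, C are collinear ∩ DC ⟂ EA]
2. C_y = 3/5  [E, A, C are collinear ∩ DC ⟂ EA]
   → C = (36/5, 3/5)

C = (36/5, 3/5)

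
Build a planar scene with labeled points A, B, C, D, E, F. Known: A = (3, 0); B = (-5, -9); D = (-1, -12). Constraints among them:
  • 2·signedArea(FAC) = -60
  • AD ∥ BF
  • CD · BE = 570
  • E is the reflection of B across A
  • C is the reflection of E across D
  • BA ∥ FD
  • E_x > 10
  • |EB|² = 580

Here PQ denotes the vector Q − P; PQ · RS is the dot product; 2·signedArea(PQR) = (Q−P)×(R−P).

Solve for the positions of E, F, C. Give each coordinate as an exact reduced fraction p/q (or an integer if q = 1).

1. E_x = 11  [E is the reflection of B across A]
2. E_y = 9  [E is the reflection of B across A]
   → E = (11, 9)
3. F_x = -9  [BA ∥ FD ∩ AD ∥ BF]
4. F_y = -21  [BA ∥ FD ∩ AD ∥ BF]
   → F = (-9, -21)
5. C_x = -13  [C is the reflection of E across D]
6. C_y = -33  [C is the reflection of E across D]
   → C = (-13, -33)

C = (-13, -33)
E = (11, 9)
F = (-9, -21)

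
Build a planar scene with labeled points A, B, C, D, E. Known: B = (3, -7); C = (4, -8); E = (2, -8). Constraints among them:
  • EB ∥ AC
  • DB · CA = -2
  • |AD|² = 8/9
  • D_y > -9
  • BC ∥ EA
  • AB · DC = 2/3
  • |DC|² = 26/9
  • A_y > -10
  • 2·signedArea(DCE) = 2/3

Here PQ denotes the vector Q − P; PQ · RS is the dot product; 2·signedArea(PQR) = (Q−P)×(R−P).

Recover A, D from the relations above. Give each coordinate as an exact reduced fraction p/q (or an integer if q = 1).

1. A_x = 3  [EB ∥ AC ∩ BC ∥ EA]
2. A_y = -9  [EB ∥ AC ∩ BC ∥ EA]
   → A = (3, -9)
3. D_x = 7/3  [2·signedArea(DCE) = 2/3 ∩ DB · CA = -2]
4. D_y = -25/3  [2·signedArea(DCE) = 2/3 ∩ DB · CA = -2]
   → D = (7/3, -25/3)

A = (3, -9)
D = (7/3, -25/3)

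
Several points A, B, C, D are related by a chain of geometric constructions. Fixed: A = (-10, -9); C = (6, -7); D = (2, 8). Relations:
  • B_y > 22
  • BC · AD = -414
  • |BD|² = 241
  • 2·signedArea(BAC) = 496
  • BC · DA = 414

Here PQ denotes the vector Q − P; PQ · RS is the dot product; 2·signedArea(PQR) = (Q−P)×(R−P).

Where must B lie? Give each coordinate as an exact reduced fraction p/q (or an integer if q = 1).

B = (-2, 23)

1. B_x = -2  [2·signedArea(BAC) = 496 ∩ BC · AD = -414]
2. B_y = 23  [2·signedArea(BAC) = 496 ∩ BC · AD = -414]
   → B = (-2, 23)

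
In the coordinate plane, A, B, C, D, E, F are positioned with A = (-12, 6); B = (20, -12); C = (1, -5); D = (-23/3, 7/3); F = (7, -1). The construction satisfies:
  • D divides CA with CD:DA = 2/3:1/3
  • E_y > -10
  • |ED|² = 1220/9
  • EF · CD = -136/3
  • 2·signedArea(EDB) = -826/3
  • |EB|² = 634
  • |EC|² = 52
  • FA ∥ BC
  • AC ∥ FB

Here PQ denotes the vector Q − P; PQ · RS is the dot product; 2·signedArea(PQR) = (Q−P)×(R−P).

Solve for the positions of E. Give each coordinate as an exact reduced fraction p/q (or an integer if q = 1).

E = (-5, -9)

1. E_x = -5  [2·signedArea(EDB) = -826/3 ∩ EF · CD = -136/3]
2. E_y = -9  [2·signedArea(EDB) = -826/3 ∩ EF · CD = -136/3]
   → E = (-5, -9)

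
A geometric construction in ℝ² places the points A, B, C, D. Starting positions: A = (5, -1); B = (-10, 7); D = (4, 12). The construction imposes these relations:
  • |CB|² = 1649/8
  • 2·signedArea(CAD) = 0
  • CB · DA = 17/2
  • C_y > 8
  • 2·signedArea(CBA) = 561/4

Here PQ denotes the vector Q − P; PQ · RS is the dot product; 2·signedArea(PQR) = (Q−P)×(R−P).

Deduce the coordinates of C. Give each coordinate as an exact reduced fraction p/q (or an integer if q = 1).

1. C_x = 17/4  [2·signedArea(CAD) = 0 ∩ CB · DA = 17/2]
2. C_y = 35/4  [2·signedArea(CAD) = 0 ∩ CB · DA = 17/2]
   → C = (17/4, 35/4)

C = (17/4, 35/4)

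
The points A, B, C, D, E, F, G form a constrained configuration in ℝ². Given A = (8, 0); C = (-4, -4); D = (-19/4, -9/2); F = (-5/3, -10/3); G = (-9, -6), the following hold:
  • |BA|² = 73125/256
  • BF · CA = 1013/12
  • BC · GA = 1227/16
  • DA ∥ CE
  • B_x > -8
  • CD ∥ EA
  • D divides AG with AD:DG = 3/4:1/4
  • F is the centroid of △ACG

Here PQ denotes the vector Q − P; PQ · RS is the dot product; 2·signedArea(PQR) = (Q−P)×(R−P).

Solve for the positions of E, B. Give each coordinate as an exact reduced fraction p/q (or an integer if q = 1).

B = (-127/16, -45/8)
E = (35/4, 1/2)

1. E_x = 35/4  [CD ∥ EA ∩ DA ∥ CE]
2. E_y = 1/2  [CD ∥ EA ∩ DA ∥ CE]
   → E = (35/4, 1/2)
3. B_x = -127/16  [BF · CA = 1013/12 ∩ BC · GA = 1227/16]
4. B_y = -45/8  [BF · CA = 1013/12 ∩ BC · GA = 1227/16]
   → B = (-127/16, -45/8)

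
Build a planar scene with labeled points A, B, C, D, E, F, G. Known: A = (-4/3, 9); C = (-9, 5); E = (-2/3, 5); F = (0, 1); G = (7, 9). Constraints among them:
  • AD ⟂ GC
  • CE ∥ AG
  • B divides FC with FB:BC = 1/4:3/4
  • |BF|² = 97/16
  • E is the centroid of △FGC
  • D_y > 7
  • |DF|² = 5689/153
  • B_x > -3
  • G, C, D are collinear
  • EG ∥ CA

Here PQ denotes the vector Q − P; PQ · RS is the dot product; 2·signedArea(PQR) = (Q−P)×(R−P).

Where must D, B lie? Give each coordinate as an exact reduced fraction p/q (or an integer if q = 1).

1. D_x = -43/51  [G, C, D are collinear ∩ AD ⟂ GC]
2. D_y = 359/51  [G, C, D are collinear ∩ AD ⟂ GC]
   → D = (-43/51, 359/51)
3. B_x = -9/4  [B divides FC with FB:BC = 1/4:3/4]
4. B_y = 2  [B divides FC with FB:BC = 1/4:3/4]
   → B = (-9/4, 2)

B = (-9/4, 2)
D = (-43/51, 359/51)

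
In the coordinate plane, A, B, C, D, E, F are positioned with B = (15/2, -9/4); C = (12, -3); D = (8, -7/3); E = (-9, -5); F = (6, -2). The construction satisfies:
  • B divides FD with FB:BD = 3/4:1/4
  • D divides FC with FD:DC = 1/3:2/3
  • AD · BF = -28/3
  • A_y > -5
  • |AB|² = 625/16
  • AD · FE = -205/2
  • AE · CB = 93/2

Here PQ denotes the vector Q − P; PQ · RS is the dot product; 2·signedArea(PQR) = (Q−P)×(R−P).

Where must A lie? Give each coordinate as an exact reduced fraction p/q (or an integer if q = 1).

1. A_x = 3/2  [AD · BF = -28/3 ∩ AD · FE = -205/2]
2. A_y = -4  [AD · BF = -28/3 ∩ AD · FE = -205/2]
   → A = (3/2, -4)

A = (3/2, -4)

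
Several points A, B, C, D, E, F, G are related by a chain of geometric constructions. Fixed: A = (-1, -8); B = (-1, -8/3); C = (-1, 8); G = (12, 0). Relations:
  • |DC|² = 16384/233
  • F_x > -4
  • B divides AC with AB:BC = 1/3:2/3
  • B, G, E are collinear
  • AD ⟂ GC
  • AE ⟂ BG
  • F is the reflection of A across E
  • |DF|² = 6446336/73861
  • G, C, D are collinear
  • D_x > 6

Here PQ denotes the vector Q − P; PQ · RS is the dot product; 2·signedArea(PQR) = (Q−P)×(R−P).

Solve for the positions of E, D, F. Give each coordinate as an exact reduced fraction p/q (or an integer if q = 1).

D = (1431/233, 840/233)
E = (-3249/1585, -4568/1585)
F = (-4913/1585, 3544/1585)

1. E_x = -3249/1585  [B, G, E are collinear ∩ AE ⟂ BG]
2. E_y = -4568/1585  [B, G, E are collinear ∩ AE ⟂ BG]
   → E = (-3249/1585, -4568/1585)
3. D_x = 1431/233  [G, C, D are collinear ∩ AD ⟂ GC]
4. D_y = 840/233  [G, C, D are collinear ∩ AD ⟂ GC]
   → D = (1431/233, 840/233)
5. F_x = -4913/1585  [F is the reflection of A across E]
6. F_y = 3544/1585  [F is the reflection of A across E]
   → F = (-4913/1585, 3544/1585)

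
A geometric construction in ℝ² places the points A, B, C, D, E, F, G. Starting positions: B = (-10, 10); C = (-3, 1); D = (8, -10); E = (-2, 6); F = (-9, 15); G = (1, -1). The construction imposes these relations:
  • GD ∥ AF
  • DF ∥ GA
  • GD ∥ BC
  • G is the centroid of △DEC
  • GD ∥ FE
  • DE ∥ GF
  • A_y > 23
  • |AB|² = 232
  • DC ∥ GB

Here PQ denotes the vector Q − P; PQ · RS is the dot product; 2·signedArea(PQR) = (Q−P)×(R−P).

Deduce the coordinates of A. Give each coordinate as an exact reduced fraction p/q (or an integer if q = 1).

A = (-16, 24)

1. A_x = -16  [GD ∥ AF ∩ DF ∥ GA]
2. A_y = 24  [GD ∥ AF ∩ DF ∥ GA]
   → A = (-16, 24)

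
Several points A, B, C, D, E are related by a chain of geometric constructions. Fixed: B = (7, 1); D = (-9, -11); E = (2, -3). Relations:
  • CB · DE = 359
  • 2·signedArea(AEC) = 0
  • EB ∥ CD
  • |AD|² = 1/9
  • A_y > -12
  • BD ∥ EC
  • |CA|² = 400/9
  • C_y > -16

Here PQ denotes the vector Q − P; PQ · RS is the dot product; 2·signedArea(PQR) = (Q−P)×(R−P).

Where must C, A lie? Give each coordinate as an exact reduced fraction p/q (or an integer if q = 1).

1. C_x = -14  [EB ∥ CD ∩ BD ∥ EC]
2. C_y = -15  [EB ∥ CD ∩ BD ∥ EC]
   → C = (-14, -15)
3. A_x = -26/3  [line 12·x + -16·y + -72 = 0 ∩ |CA|² = 400/9]
4. A_y = -11  [line 12·x + -16·y + -72 = 0 ∩ |CA|² = 400/9]
   → A = (-26/3, -11)

A = (-26/3, -11)
C = (-14, -15)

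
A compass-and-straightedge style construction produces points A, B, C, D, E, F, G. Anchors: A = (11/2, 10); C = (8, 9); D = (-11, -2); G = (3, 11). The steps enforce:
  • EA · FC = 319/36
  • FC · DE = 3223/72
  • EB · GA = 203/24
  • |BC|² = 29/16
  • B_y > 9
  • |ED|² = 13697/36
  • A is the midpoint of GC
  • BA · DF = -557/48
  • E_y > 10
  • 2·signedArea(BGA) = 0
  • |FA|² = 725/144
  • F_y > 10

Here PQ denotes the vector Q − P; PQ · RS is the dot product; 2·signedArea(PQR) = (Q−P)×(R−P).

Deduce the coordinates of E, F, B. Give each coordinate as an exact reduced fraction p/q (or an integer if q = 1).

1. B_x = 27/4  [line 1·x + 5/2·y + -61/2 = 0 ∩ |BC|² = 29/16]
2. B_y = 19/2  [line 1·x + 5/2·y + -61/2 = 0 ∩ |BC|² = 29/16]
   → B = (27/4, 19/2)
3. E_x = 23/6  [line -5/2·x + 1·y + -13/12 = 0 ∩ |ED|² = 13697/36]
4. E_y = 32/3  [line -5/2·x + 1·y + -13/12 = 0 ∩ |ED|² = 13697/36]
   → E = (23/6, 32/3)
5. F_x = 41/12  [EA · FC = 319/36 ∩ FC · DE = 3223/72]
6. F_y = 65/6  [EA · FC = 319/36 ∩ FC · DE = 3223/72]
   → F = (41/12, 65/6)

B = (27/4, 19/2)
E = (23/6, 32/3)
F = (41/12, 65/6)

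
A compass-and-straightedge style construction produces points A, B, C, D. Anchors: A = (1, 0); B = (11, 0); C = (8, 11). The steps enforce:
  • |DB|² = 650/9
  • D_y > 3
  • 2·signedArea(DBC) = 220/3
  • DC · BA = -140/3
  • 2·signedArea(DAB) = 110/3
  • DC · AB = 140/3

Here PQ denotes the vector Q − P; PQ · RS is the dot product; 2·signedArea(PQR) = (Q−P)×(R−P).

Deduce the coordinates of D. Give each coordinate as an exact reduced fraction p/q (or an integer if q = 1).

D = (10/3, 11/3)

1. D_x = 10/3  [2·signedArea(DBC) = 220/3 ∩ DC · AB = 140/3]
2. D_y = 11/3  [2·signedArea(DBC) = 220/3 ∩ DC · AB = 140/3]
   → D = (10/3, 11/3)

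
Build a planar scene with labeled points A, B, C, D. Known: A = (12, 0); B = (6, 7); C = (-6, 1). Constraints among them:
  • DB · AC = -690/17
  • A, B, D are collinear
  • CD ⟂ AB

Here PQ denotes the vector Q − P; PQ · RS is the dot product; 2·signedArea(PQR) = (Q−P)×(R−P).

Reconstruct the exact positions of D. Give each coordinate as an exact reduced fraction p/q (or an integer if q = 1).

1. D_x = 66/17  [A, B, D are collinear ∩ CD ⟂ AB]
2. D_y = 161/17  [A, B, D are collinear ∩ CD ⟂ AB]
   → D = (66/17, 161/17)

D = (66/17, 161/17)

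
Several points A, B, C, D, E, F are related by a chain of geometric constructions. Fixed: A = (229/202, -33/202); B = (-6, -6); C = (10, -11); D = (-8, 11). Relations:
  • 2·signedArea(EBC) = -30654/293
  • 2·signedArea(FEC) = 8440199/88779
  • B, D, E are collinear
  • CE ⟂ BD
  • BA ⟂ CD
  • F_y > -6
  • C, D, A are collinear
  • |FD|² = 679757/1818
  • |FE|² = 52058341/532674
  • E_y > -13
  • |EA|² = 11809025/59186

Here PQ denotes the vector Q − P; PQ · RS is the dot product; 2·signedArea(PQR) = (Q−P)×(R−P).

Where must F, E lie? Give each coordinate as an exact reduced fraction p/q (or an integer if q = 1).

E = (-1524/293, -3747/293)
F = (1037/606, -3467/606)

1. E_x = -1524/293  [B, D, E are collinear ∩ CE ⟂ BD]
2. E_y = -3747/293  [B, D, E are collinear ∩ CE ⟂ BD]
   → E = (-1524/293, -3747/293)
3. F_x = 1037/606  [line -524/293·x + 4454/293·y + 7992703/88779 = 0 ∩ |FD|² = 679757/1818]
4. F_y = -3467/606  [line -524/293·x + 4454/293·y + 7992703/88779 = 0 ∩ |FD|² = 679757/1818]
   → F = (1037/606, -3467/606)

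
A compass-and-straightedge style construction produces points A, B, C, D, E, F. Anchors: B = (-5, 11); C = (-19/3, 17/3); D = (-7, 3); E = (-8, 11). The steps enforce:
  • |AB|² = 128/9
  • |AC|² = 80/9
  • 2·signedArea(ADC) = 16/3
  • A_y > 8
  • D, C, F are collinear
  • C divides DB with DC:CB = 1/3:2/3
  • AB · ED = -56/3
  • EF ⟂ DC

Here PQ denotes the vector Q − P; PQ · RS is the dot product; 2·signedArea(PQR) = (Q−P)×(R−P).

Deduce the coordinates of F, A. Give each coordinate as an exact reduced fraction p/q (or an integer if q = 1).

A = (-23/3, 25/3)
F = (-88/17, 175/17)

1. F_x = -88/17  [D, C, F are collinear ∩ EF ⟂ DC]
2. F_y = 175/17  [D, C, F are collinear ∩ EF ⟂ DC]
   → F = (-88/17, 175/17)
3. A_x = -23/3  [2·signedArea(ADC) = 16/3 ∩ AB · ED = -56/3]
4. A_y = 25/3  [2·signedArea(ADC) = 16/3 ∩ AB · ED = -56/3]
   → A = (-23/3, 25/3)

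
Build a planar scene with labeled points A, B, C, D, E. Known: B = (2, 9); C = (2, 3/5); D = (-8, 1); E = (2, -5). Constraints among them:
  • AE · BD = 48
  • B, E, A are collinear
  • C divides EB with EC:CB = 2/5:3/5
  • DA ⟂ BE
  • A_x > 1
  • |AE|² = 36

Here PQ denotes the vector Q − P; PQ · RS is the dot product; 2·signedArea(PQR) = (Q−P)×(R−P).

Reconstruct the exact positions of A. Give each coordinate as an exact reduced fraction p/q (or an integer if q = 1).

1. A_x = 2  [B, E, A are collinear ∩ DA ⟂ BE]
2. A_y = 1  [B, E, A are collinear ∩ DA ⟂ BE]
   → A = (2, 1)

A = (2, 1)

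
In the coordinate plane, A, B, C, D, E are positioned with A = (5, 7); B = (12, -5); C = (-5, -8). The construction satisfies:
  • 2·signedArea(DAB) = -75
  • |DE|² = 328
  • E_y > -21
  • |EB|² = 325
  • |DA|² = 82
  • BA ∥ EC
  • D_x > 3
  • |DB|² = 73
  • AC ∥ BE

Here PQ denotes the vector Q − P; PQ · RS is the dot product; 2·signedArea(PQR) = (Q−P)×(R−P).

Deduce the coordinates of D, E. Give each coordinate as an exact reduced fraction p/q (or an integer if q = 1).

1. D_x = 4  [line 12·x + 7·y + -34 = 0 ∩ |DA|² = 82]
2. D_y = -2  [line 12·x + 7·y + -34 = 0 ∩ |DA|² = 82]
   → D = (4, -2)
3. E_x = 2  [BA ∥ EC ∩ AC ∥ BE]
4. E_y = -20  [BA ∥ EC ∩ AC ∥ BE]
   → E = (2, -20)

D = (4, -2)
E = (2, -20)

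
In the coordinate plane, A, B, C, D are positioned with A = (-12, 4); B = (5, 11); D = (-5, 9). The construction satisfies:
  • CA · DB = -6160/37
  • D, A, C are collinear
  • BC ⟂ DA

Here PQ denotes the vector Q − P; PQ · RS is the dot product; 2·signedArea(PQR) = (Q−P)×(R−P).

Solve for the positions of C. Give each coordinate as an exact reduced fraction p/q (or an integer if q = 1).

1. C_x = 95/37  [D, A, C are collinear ∩ BC ⟂ DA]
2. C_y = 533/37  [D, A, C are collinear ∩ BC ⟂ DA]
   → C = (95/37, 533/37)

C = (95/37, 533/37)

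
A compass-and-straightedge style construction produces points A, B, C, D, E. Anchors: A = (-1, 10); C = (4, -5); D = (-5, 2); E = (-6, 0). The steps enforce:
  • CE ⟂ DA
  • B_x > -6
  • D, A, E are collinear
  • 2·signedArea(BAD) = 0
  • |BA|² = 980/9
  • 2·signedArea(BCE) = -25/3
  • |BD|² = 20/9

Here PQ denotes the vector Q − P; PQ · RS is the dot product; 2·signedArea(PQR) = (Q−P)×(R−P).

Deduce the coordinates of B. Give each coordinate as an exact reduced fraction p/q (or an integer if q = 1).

1. B_x = -17/3  [2·signedArea(BAD) = 0 ∩ 2·signedArea(BCE) = -25/3]
2. B_y = 2/3  [2·signedArea(BAD) = 0 ∩ 2·signedArea(BCE) = -25/3]
   → B = (-17/3, 2/3)

B = (-17/3, 2/3)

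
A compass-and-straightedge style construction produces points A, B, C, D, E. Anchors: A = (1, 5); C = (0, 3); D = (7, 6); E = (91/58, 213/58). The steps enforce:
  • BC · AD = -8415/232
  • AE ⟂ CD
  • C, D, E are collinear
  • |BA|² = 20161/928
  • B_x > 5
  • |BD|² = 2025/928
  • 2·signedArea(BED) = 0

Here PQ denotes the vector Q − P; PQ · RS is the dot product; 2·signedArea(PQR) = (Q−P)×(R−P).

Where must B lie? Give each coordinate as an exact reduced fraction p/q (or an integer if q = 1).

B = (1309/232, 1257/232)

1. B_x = 1309/232  [2·signedArea(BED) = 0 ∩ BC · AD = -8415/232]
2. B_y = 1257/232  [2·signedArea(BED) = 0 ∩ BC · AD = -8415/232]
   → B = (1309/232, 1257/232)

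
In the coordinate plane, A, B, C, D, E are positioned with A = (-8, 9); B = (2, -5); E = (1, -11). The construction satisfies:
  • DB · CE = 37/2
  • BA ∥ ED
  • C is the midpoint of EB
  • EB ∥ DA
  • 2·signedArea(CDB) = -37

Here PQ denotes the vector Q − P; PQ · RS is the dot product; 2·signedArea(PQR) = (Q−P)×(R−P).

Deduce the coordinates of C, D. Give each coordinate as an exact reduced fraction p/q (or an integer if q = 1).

C = (3/2, -8)
D = (-9, 3)

1. C_x = 3/2  [C is the midpoint of EB]
2. C_y = -8  [C is the midpoint of EB]
   → C = (3/2, -8)
3. D_x = -9  [EB ∥ DA ∩ BA ∥ ED]
4. D_y = 3  [EB ∥ DA ∩ BA ∥ ED]
   → D = (-9, 3)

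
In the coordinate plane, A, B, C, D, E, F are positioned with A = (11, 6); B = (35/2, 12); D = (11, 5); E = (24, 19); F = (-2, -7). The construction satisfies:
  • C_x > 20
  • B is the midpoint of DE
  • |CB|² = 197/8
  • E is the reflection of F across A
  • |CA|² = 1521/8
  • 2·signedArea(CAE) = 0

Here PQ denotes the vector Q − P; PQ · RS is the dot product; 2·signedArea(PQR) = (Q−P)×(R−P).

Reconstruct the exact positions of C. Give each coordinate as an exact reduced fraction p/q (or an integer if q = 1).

1. C_x = 83/4  [line -13·x + 13·y + 65 = 0 ∩ |CA|² = 1521/8]
2. C_y = 63/4  [line -13·x + 13·y + 65 = 0 ∩ |CA|² = 1521/8]
   → C = (83/4, 63/4)

C = (83/4, 63/4)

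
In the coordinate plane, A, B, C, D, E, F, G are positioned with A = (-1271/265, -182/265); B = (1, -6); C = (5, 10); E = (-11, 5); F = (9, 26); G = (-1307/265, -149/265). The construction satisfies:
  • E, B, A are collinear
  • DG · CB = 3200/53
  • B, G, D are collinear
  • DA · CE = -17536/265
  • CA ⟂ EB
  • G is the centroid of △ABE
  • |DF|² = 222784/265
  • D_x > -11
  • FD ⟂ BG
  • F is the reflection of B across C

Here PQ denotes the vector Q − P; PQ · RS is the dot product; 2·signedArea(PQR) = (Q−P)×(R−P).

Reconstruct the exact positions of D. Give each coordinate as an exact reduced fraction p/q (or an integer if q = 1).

1. D_x = -2807/265  [B, G, D are collinear ∩ FD ⟂ BG]
2. D_y = 1226/265  [B, G, D are collinear ∩ FD ⟂ BG]
   → D = (-2807/265, 1226/265)

D = (-2807/265, 1226/265)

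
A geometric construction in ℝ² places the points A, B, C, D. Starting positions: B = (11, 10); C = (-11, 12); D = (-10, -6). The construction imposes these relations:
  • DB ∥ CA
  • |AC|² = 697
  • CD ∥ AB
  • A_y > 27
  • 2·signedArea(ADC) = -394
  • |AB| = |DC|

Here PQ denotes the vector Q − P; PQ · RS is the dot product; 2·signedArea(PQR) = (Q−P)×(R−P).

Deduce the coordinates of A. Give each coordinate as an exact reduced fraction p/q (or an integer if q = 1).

A = (10, 28)

1. A_x = 10  [CD ∥ AB ∩ DB ∥ CA]
2. A_y = 28  [CD ∥ AB ∩ DB ∥ CA]
   → A = (10, 28)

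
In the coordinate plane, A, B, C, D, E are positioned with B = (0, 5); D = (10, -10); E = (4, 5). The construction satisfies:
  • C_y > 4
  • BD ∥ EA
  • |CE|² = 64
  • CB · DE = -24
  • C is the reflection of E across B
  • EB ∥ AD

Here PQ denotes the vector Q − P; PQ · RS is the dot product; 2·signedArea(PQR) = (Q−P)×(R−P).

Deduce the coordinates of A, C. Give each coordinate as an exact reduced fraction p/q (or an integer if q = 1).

1. A_x = 14  [EB ∥ AD ∩ BD ∥ EA]
2. A_y = -10  [EB ∥ AD ∩ BD ∥ EA]
   → A = (14, -10)
3. C_x = -4  [C is the reflection of E across B]
4. C_y = 5  [C is the reflection of E across B]
   → C = (-4, 5)

A = (14, -10)
C = (-4, 5)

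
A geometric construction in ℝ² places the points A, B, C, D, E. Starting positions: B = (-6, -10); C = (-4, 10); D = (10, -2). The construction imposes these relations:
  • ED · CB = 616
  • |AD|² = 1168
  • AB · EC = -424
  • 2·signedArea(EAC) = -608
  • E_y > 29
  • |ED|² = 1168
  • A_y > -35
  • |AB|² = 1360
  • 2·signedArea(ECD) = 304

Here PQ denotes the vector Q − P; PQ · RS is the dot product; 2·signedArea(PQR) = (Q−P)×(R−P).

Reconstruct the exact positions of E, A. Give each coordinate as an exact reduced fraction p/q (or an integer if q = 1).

A = (22, -34)
E = (-2, 30)

1. E_x = -2  [ED · CB = 616 ∩ 2·signedArea(ECD) = 304]
2. E_y = 30  [ED · CB = 616 ∩ 2·signedArea(ECD) = 304]
   → E = (-2, 30)
3. A_x = 22  [AB · EC = -424 ∩ 2·signedArea(EAC) = -608]
4. A_y = -34  [AB · EC = -424 ∩ 2·signedArea(EAC) = -608]
   → A = (22, -34)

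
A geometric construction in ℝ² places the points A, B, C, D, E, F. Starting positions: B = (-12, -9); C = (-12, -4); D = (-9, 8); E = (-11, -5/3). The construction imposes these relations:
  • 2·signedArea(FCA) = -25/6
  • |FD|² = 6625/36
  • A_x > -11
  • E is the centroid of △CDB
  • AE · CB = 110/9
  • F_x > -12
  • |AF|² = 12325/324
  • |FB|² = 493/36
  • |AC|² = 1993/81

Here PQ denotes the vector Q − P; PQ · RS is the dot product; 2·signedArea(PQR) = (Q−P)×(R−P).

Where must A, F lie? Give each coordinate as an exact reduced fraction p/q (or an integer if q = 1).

A = (-32/3, 7/9)
F = (-23/2, -16/3)

1. A_y = 7/9  [AE · CB = 110/9]
2. A_x = -32/3  [|AC|² = 1993/81]
   → A = (-32/3, 7/9)
3. F_x = -23/2  [line -43/9·x + 4/3·y + -287/6 = 0 ∩ |FB|² = 493/36]
4. F_y = -16/3  [line -43/9·x + 4/3·y + -287/6 = 0 ∩ |FB|² = 493/36]
   → F = (-23/2, -16/3)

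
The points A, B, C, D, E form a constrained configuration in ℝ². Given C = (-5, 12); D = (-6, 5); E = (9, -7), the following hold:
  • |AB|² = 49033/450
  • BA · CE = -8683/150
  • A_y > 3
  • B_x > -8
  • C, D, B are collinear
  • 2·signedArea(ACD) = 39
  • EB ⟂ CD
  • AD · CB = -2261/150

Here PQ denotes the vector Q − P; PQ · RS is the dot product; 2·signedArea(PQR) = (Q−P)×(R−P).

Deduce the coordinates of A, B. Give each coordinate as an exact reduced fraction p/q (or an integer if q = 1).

A = (-2/3, 10/3)
B = (-369/50, -233/50)

1. B_x = -369/50  [C, D, B are collinear ∩ EB ⟂ CD]
2. B_y = -233/50  [C, D, B are collinear ∩ EB ⟂ CD]
   → B = (-369/50, -233/50)
3. A_x = -2/3  [2·signedArea(ACD) = 39 ∩ AD · CB = -2261/150]
4. A_y = 10/3  [2·signedArea(ACD) = 39 ∩ AD · CB = -2261/150]
   → A = (-2/3, 10/3)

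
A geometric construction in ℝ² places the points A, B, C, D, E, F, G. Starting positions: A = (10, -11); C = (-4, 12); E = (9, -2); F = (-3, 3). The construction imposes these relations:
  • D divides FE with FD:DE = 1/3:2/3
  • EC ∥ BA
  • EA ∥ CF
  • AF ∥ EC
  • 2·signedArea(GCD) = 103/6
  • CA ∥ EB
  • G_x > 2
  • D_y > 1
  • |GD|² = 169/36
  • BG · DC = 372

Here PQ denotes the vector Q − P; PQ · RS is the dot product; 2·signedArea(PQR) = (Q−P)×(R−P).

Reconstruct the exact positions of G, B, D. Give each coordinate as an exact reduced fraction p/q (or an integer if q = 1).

1. B_x = 23  [EC ∥ BA ∩ CA ∥ EB]
2. B_y = -25  [EC ∥ BA ∩ CA ∥ EB]
   → B = (23, -25)
3. D_x = 1  [D divides FE with FD:DE = 1/3:2/3]
4. D_y = 4/3  [D divides FE with FD:DE = 1/3:2/3]
   → D = (1, 4/3)
5. G_x = 3  [2·signedArea(GCD) = 103/6 ∩ BG · DC = 372]
6. G_y = 1/2  [2·signedArea(GCD) = 103/6 ∩ BG · DC = 372]
   → G = (3, 1/2)

B = (23, -25)
D = (1, 4/3)
G = (3, 1/2)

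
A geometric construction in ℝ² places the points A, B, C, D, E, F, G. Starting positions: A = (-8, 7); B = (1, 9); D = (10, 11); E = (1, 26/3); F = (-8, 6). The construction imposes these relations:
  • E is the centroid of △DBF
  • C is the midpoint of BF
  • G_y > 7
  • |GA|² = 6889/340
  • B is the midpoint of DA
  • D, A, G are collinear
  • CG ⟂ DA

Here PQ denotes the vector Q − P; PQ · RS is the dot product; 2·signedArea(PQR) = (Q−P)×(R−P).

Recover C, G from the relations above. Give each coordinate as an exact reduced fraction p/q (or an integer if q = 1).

1. C_x = -7/2  [C is the midpoint of BF]
2. C_y = 15/2  [C is the midpoint of BF]
   → C = (-7/2, 15/2)
3. G_x = -613/170  [D, A, G are collinear ∩ CG ⟂ DA]
4. G_y = 678/85  [D, A, G are collinear ∩ CG ⟂ DA]
   → G = (-613/170, 678/85)

C = (-7/2, 15/2)
G = (-613/170, 678/85)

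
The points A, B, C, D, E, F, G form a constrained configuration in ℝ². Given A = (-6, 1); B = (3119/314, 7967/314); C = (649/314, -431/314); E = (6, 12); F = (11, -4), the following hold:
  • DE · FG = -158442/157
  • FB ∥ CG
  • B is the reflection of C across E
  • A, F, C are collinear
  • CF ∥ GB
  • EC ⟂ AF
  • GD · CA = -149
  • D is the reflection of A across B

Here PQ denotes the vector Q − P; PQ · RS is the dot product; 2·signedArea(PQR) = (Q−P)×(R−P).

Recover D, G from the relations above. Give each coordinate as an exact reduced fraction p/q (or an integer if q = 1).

1. D_x = 4061/157  [D is the reflection of A across B]
2. D_y = 7810/157  [D is the reflection of A across B]
   → D = (4061/157, 7810/157)
3. G_x = 1  [CF ∥ GB ∩ FB ∥ CG]
4. G_y = 28  [CF ∥ GB ∩ FB ∥ CG]
   → G = (1, 28)

D = (4061/157, 7810/157)
G = (1, 28)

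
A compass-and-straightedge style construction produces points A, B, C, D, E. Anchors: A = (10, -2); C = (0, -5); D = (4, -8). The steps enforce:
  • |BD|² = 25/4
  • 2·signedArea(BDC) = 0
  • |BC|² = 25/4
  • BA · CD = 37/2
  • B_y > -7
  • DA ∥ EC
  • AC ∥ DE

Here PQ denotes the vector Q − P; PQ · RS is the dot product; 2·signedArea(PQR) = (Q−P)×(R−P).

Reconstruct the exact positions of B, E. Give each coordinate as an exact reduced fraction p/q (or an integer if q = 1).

1. B_x = 2  [2·signedArea(BDC) = 0 ∩ BA · CD = 37/2]
2. B_y = -13/2  [2·signedArea(BDC) = 0 ∩ BA · CD = 37/2]
   → B = (2, -13/2)
3. E_x = -6  [DA ∥ EC ∩ AC ∥ DE]
4. E_y = -11  [DA ∥ EC ∩ AC ∥ DE]
   → E = (-6, -11)

B = (2, -13/2)
E = (-6, -11)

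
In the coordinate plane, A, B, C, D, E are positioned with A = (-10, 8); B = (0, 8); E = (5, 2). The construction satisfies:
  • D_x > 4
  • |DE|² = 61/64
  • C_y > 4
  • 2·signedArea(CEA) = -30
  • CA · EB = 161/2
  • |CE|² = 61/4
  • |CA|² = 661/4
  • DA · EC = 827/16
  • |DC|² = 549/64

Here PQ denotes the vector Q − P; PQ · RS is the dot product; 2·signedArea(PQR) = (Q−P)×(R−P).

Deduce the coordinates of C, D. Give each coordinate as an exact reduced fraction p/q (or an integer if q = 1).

1. C_x = 5/2  [CA · EB = 161/2 ∩ 2·signedArea(CEA) = -30]
2. C_y = 5  [CA · EB = 161/2 ∩ 2·signedArea(CEA) = -30]
   → C = (5/2, 5)
3. D_x = 35/8  [line 5/2·x + -3·y + -43/16 = 0 ∩ |DC|² = 549/64]
4. D_y = 11/4  [line 5/2·x + -3·y + -43/16 = 0 ∩ |DC|² = 549/64]
   → D = (35/8, 11/4)

C = (5/2, 5)
D = (35/8, 11/4)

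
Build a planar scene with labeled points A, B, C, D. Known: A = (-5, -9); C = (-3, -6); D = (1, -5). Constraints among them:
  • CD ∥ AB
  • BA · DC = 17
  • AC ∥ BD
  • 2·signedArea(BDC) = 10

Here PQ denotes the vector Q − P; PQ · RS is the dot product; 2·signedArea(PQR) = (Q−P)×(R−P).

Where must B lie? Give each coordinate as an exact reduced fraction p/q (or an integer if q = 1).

B = (-1, -8)

1. B_x = -1  [AC ∥ BD ∩ CD ∥ AB]
2. B_y = -8  [AC ∥ BD ∩ CD ∥ AB]
   → B = (-1, -8)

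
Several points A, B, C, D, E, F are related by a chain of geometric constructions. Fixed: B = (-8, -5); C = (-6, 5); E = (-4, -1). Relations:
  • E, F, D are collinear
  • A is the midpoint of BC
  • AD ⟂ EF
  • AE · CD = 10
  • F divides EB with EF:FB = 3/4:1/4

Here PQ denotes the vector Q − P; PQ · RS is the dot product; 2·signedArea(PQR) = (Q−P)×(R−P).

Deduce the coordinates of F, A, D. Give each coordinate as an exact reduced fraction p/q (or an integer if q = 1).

1. F_x = -7  [F divides EB with EF:FB = 3/4:1/4]
2. F_y = -4  [F divides EB with EF:FB = 3/4:1/4]
   → F = (-7, -4)
3. A_x = -7  [A is the midpoint of BC]
4. A_y = 0  [A is the midpoint of BC]
   → A = (-7, 0)
5. D_x = -5  [E, F, D are collinear ∩ AD ⟂ EF]
6. D_y = -2  [E, F, D are collinear ∩ AD ⟂ EF]
   → D = (-5, -2)

A = (-7, 0)
D = (-5, -2)
F = (-7, -4)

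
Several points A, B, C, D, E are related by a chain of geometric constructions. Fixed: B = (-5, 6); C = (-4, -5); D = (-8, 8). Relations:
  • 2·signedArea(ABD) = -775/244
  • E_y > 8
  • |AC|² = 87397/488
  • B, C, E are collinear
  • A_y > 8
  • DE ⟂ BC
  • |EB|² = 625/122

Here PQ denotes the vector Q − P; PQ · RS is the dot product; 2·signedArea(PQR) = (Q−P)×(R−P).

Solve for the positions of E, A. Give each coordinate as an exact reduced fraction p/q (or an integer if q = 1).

1. E_x = -635/122  [B, C, E are collinear ∩ DE ⟂ BC]
2. E_y = 1007/122  [B, C, E are collinear ∩ DE ⟂ BC]
   → E = (-635/122, 1007/122)
3. A_x = -1611/244  [line -2·x + -3·y + 2727/244 = 0 ∩ |AC|² = 87397/488]
4. A_y = 1983/244  [line -2·x + -3·y + 2727/244 = 0 ∩ |AC|² = 87397/488]
   → A = (-1611/244, 1983/244)

A = (-1611/244, 1983/244)
E = (-635/122, 1007/122)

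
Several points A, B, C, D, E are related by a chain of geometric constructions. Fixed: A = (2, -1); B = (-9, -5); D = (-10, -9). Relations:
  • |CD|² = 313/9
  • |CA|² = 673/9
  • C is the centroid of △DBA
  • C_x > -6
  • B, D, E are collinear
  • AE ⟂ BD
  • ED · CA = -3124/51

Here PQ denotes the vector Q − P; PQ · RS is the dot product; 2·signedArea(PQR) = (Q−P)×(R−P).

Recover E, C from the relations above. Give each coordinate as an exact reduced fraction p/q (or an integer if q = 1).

1. E_x = -126/17  [B, D, E are collinear ∩ AE ⟂ BD]
2. E_y = 23/17  [B, D, E are collinear ∩ AE ⟂ BD]
   → E = (-126/17, 23/17)
3. C_x = -17/3  [C is the centroid of △DBA]
4. C_y = -5  [C is the centroid of △DBA]
   → C = (-17/3, -5)

C = (-17/3, -5)
E = (-126/17, 23/17)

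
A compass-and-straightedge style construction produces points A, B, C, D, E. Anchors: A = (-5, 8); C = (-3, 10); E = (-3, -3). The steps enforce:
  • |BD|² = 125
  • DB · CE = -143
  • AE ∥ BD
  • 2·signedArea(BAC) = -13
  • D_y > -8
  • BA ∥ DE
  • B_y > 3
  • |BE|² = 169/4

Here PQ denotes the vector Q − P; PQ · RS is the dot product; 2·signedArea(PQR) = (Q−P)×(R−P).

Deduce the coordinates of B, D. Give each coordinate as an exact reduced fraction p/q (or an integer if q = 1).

B = (-3, 7/2)
D = (-1, -15/2)

1. B_x = -3  [line -2·x + 2·y + -13 = 0 ∩ |BE|² = 169/4]
2. B_y = 7/2  [line -2·x + 2·y + -13 = 0 ∩ |BE|² = 169/4]
   → B = (-3, 7/2)
3. D_x = -1  [BA ∥ DE ∩ AE ∥ BD]
4. D_y = -15/2  [BA ∥ DE ∩ AE ∥ BD]
   → D = (-1, -15/2)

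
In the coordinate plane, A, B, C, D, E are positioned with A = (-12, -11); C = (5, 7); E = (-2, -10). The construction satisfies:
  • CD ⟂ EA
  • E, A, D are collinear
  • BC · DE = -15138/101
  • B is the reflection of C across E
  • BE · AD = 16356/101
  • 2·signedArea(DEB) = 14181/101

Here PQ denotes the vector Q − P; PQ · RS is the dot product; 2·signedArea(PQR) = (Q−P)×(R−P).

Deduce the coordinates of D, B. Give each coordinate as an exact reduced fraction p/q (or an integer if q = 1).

1. D_x = 668/101  [E, A, D are collinear ∩ CD ⟂ EA]
2. D_y = -923/101  [E, A, D are collinear ∩ CD ⟂ EA]
   → D = (668/101, -923/101)
3. B_x = -9  [B is the reflection of C across E]
4. B_y = -27  [B is the reflection of C across E]
   → B = (-9, -27)

B = (-9, -27)
D = (668/101, -923/101)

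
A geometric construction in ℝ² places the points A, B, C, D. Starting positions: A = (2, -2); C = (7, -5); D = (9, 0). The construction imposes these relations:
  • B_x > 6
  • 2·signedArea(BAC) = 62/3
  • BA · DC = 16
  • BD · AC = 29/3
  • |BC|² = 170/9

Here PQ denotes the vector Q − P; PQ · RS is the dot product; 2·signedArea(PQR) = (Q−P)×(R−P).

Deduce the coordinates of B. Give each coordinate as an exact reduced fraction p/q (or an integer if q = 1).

B = (20/3, -2/3)

1. B_x = 20/3  [BA · DC = 16 ∩ 2·signedArea(BAC) = 62/3]
2. B_y = -2/3  [BA · DC = 16 ∩ 2·signedArea(BAC) = 62/3]
   → B = (20/3, -2/3)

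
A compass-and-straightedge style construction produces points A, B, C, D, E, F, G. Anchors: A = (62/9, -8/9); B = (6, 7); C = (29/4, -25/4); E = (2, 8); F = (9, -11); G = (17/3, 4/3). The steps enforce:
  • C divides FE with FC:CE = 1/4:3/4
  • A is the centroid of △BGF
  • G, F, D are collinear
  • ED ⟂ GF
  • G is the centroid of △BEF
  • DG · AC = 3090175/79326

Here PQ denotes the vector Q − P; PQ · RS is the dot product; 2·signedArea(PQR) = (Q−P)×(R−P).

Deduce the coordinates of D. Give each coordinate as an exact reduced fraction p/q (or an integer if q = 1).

D = (5491/1469, 12442/1469)

1. D_x = 5491/1469  [G, F, D are collinear ∩ ED ⟂ GF]
2. D_y = 12442/1469  [G, F, D are collinear ∩ ED ⟂ GF]
   → D = (5491/1469, 12442/1469)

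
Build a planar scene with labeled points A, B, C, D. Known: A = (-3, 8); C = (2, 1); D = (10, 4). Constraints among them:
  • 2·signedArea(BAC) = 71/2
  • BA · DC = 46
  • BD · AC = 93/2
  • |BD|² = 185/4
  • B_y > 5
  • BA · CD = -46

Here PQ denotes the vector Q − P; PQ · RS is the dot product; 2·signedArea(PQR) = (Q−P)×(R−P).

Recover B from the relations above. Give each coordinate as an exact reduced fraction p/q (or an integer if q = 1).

B = (7/2, 6)

1. B_x = 7/2  [BA · CD = -46 ∩ 2·signedArea(BAC) = 71/2]
2. B_y = 6  [BA · CD = -46 ∩ 2·signedArea(BAC) = 71/2]
   → B = (7/2, 6)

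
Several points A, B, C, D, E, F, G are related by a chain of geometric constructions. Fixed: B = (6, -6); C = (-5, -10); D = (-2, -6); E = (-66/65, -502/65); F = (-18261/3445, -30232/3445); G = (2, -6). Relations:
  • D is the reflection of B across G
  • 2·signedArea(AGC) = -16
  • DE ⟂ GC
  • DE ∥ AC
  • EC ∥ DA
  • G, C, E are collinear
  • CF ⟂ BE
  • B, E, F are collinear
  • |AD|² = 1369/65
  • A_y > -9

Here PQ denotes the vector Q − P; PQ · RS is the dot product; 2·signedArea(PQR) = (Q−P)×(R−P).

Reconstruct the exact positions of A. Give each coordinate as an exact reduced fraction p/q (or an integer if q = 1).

A = (-389/65, -538/65)

1. A_x = -389/65  [DE ∥ AC ∩ EC ∥ DA]
2. A_y = -538/65  [DE ∥ AC ∩ EC ∥ DA]
   → A = (-389/65, -538/65)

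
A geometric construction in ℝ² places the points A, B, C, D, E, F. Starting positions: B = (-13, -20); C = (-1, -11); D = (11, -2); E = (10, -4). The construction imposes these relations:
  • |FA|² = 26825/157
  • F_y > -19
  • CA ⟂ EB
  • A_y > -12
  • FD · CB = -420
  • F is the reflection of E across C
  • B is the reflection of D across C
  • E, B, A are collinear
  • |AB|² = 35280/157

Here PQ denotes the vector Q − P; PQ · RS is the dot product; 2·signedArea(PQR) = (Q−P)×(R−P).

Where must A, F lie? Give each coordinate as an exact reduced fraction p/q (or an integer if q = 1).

1. A_x = -109/157  [E, B, A are collinear ∩ CA ⟂ EB]
2. A_y = -1796/157  [E, B, A are collinear ∩ CA ⟂ EB]
   → A = (-109/157, -1796/157)
3. F_x = -12  [F is the reflection of E across C]
4. F_y = -18  [F is the reflection of E across C]
   → F = (-12, -18)

A = (-109/157, -1796/157)
F = (-12, -18)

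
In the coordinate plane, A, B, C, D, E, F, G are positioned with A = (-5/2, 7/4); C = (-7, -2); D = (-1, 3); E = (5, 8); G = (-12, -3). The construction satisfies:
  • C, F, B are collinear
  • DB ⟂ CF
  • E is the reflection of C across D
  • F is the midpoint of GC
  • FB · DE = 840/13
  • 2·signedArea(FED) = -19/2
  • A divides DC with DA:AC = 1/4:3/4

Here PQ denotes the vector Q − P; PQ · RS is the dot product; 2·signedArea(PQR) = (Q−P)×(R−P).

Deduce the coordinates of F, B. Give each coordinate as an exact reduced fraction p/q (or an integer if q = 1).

B = (-7/26, -17/26)
F = (-19/2, -5/2)

1. F_x = -19/2  [F is the midpoint of GC]
2. F_y = -5/2  [F is the midpoint of GC]
   → F = (-19/2, -5/2)
3. B_x = -7/26  [C, F, B are collinear ∩ DB ⟂ CF]
4. B_y = -17/26  [C, F, B are collinear ∩ DB ⟂ CF]
   → B = (-7/26, -17/26)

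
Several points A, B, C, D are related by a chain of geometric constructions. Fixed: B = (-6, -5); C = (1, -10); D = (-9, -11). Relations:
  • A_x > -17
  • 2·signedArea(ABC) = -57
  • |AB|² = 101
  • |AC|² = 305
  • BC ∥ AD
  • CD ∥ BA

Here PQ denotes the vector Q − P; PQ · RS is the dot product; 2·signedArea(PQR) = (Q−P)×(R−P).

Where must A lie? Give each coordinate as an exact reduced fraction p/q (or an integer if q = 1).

A = (-16, -6)

1. A_x = -16  [BC ∥ AD ∩ CD ∥ BA]
2. A_y = -6  [BC ∥ AD ∩ CD ∥ BA]
   → A = (-16, -6)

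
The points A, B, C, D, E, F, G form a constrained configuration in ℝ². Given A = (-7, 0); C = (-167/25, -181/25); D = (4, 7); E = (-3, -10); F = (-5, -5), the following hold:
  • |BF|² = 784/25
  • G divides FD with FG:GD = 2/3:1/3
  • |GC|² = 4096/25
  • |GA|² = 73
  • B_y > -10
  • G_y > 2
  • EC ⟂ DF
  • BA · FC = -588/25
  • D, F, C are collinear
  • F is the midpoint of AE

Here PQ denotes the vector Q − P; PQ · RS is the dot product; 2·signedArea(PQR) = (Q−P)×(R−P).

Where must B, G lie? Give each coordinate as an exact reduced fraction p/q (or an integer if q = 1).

B = (-209/25, -237/25)
G = (1, 3)

1. B_x = -209/25  [line 42/25·x + 56/25·y + 882/25 = 0 ∩ |BF|² = 784/25]
2. B_y = -237/25  [line 42/25·x + 56/25·y + 882/25 = 0 ∩ |BF|² = 784/25]
   → B = (-209/25, -237/25)
3. G_x = 1  [G divides FD with FG:GD = 2/3:1/3]
4. G_y = 3  [G divides FD with FG:GD = 2/3:1/3]
   → G = (1, 3)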